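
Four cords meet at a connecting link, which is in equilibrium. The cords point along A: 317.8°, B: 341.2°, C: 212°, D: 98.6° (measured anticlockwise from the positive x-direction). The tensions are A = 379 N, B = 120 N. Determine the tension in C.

Resolve: ΣF_x = 379 cos 317.8° + 120 cos 341.2° + T_C cos 212° + T_D cos 98.6° = 0.
        ΣF_y = 379 sin 317.8° + 120 sin 341.2° + T_C sin 212° + T_D sin 98.6° = 0.
The known terms sum to (394.4, -293.3) N, so -0.8480 T_C − 0.1495 T_D = -394.4 and -0.5299 T_C + 0.9888 T_D = 293.3.
Solving simultaneously: T_C = 377.1 N, T_D = 498.7 N.

T_C ≈ 377 N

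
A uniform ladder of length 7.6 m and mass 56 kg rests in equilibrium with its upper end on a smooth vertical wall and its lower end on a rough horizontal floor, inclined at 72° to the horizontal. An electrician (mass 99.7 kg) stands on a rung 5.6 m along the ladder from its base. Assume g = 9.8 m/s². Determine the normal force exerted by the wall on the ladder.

N_wall ≈ 323 N

Torques about the foot: N_wall · 7.6 sin 72° = 56×9.8×3.8 cos 72° + 99.7×9.8×5.6 cos 72° → N_wall = 323.08 N.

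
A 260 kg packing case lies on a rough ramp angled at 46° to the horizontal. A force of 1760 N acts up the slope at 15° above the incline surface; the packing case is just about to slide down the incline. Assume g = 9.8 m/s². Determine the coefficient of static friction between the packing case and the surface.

μ ≈ 0.101

On the verge of sliding down the incline, friction is at its maximum μN and acts up the slope.
Perpendicular to incline: N = W cos 46° − P sin 15° = 1770 − 455.5 = 1314 N.
Along incline: P cos 15° + μN = W sin 46° → μ = (W sin 46° − P cos 15°) / N = 0.1011.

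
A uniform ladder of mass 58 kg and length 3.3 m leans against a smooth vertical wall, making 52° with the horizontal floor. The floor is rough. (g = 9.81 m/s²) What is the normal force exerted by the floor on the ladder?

ΣF_y = 0: N_floor = 58×9.81 = 568.98 N.

N_floor ≈ 569 N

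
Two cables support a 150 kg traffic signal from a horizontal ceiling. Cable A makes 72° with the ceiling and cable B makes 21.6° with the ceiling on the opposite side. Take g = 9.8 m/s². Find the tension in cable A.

Weight W = 150 × 9.8 = 1470 N acts straight down.
Horizontal: T_A cos 72° = T_B cos 21.6°  →  T_B = 0.3324 T_A.
Vertical: T_A sin 72° + T_B sin 21.6° = 1470.
Substituting the horizontal relation into the vertical equation gives 1.073 T_A = 1470, so T_A = 1369 N.

T_A ≈ 1370 N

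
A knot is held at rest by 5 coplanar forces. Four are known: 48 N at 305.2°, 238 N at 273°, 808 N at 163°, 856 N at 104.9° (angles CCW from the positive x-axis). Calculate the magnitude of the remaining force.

F ≈ 1240 N

Sum the known components: ΣF_x = -952.7 N, ΣF_y = 786.6 N.
For equilibrium the remaining force must supply (−ΣF_x, −ΣF_y) = (952.7, -786.6) N.
Magnitude = √((952.7)² + (-786.6)²) = 1235 N; direction = atan2(-786.6, 952.7) = 320.5°.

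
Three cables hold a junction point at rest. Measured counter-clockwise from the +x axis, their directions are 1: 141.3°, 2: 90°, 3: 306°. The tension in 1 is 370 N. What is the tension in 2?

T_2 ≈ 166 N

Resolve: ΣF_x = 370 cos 141.3° + T_2 cos 90° + T_3 cos 306° = 0.
        ΣF_y = 370 sin 141.3° + T_2 sin 90° + T_3 sin 306° = 0.
The known terms sum to (-288.8, 231.3) N, so 0.0000 T_2 + 0.5878 T_3 = 288.8 and 1.0000 T_2 − 0.8090 T_3 = -231.3.
Solving simultaneously: T_2 = 166.1 N, T_3 = 491.3 N.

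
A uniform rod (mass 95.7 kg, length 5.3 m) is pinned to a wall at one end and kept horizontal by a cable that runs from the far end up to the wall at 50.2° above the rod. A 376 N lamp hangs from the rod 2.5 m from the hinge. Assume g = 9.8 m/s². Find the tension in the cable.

Take torques about the hinge: T sin 50.2° · 5.3 = 95.7×9.8×2.65 + 376×2.5 = 3425.3 N·m.
So T = 3425.3 / (0.7683 × 5.3) = 841.21 N.

T ≈ 841 N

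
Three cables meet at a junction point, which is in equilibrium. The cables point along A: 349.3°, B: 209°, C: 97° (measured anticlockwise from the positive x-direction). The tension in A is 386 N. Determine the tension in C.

Resolve: ΣF_x = 386 cos 349.3° + T_B cos 209° + T_C cos 97° = 0.
        ΣF_y = 386 sin 349.3° + T_B sin 209° + T_C sin 97° = 0.
The known terms sum to (379.3, -71.67) N, so -0.8746 T_B − 0.1219 T_C = -379.3 and -0.4848 T_B + 0.9925 T_C = 71.67.
Solving simultaneously: T_B = 396.6 N, T_C = 265.9 N.

T_C ≈ 266 N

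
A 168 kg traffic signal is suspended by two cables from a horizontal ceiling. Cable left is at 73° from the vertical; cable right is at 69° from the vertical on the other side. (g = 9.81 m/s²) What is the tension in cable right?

Angles from the horizontal: cable left is 90° − 73° = 17°, cable right is 90° − 69° = 21°.
Weight W = 168 × 9.81 = 1648 N acts straight down.
Horizontal: T_left cos 17° = T_right cos 21°  →  T_left = 0.9762 T_right.
Vertical: T_left sin 17° + T_right sin 21° = 1648.
Substituting the horizontal relation into the vertical equation gives 0.6438 T_right = 1648, so T_right = 2560 N.

T_right ≈ 2560 N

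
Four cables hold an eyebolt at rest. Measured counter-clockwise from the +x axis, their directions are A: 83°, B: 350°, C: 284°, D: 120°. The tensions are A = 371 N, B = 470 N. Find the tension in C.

T_C ≈ 2120 N

Resolve: ΣF_x = 371 cos 83° + 470 cos 350° + T_C cos 284° + T_D cos 120° = 0.
        ΣF_y = 371 sin 83° + 470 sin 350° + T_C sin 284° + T_D sin 120° = 0.
The known terms sum to (508.1, 286.6) N, so 0.2419 T_C − 0.5000 T_D = -508.1 and -0.9703 T_C + 0.8660 T_D = -286.6.
Solving simultaneously: T_C = 2116 N, T_D = 2040 N.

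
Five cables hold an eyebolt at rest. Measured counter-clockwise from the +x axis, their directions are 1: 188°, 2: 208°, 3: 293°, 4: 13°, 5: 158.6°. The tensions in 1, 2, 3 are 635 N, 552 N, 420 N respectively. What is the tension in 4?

T_4 ≈ 1820 N

Resolve: ΣF_x = 635 cos 188° + 552 cos 208° + 420 cos 293° + T_4 cos 13° + T_5 cos 158.6° = 0.
        ΣF_y = 635 sin 188° + 552 sin 208° + 420 sin 293° + T_4 sin 13° + T_5 sin 158.6° = 0.
The known terms sum to (-952.1, -734.1) N, so 0.9744 T_4 − 0.9311 T_5 = 952.1 and 0.2250 T_4 + 0.3649 T_5 = 734.1.
Solving simultaneously: T_4 = 1825 N, T_5 = 887 N.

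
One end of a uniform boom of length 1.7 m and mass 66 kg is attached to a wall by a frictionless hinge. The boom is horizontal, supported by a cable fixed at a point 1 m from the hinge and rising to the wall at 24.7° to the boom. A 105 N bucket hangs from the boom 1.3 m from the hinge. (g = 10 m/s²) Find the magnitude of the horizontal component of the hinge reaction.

H_x ≈ 1520 N

Take torques about the hinge: T sin 24.7° · 1 = 66×10×0.85 + 105×1.3 = 697.5 N·m.
So T = 697.5 / (0.4179 × 1) = 1669.2 N.
ΣF_x = 0: H_x = T cos 24.7° = 1516.5 N.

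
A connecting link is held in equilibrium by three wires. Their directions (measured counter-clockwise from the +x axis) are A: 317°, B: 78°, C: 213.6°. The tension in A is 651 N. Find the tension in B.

T_B ≈ 905 N

Resolve: ΣF_x = 651 cos 317° + T_B cos 78° + T_C cos 213.6° = 0.
        ΣF_y = 651 sin 317° + T_B sin 78° + T_C sin 213.6° = 0.
The known terms sum to (476.1, -444) N, so 0.2079 T_B − 0.8329 T_C = -476.1 and 0.9781 T_B − 0.5534 T_C = 444.
Solving simultaneously: T_B = 905.1 N, T_C = 797.5 N.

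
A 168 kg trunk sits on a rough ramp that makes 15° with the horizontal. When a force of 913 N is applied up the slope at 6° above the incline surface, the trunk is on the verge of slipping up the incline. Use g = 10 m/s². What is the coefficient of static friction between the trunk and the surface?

On the verge of sliding up the incline, friction is at its maximum μN and acts down the slope.
Perpendicular to incline: N = W cos 15° − P sin 6° = 1623 − 95.43 = 1527 N.
Along incline: P cos 6° − μN = W sin 15° → μ = −(W sin 15° − P cos 6°) / N = 0.3098.

μ ≈ 0.310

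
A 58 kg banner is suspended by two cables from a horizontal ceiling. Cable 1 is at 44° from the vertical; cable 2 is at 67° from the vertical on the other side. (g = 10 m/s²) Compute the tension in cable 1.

T_1 ≈ 572 N

Angles from the horizontal: cable 1 is 90° − 44° = 46°, cable 2 is 90° − 67° = 23°.
Weight W = 58 × 10 = 580 N acts straight down.
Horizontal: T_1 cos 46° = T_2 cos 23°  →  T_2 = 0.7546 T_1.
Vertical: T_1 sin 46° + T_2 sin 23° = 580.
Substituting the horizontal relation into the vertical equation gives 1.014 T_1 = 580, so T_1 = 571.9 N.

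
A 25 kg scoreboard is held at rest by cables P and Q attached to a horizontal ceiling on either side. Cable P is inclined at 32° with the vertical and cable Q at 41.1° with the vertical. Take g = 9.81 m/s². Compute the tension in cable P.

Angles from the horizontal: cable P is 90° − 32° = 58°, cable Q is 90° − 41.1° = 48.9°.
Weight W = 25 × 9.81 = 245.2 N acts straight down.
Horizontal: T_P cos 58° = T_Q cos 48.9°  →  T_Q = 0.8061 T_P.
Vertical: T_P sin 58° + T_Q sin 48.9° = 245.2.
Substituting the horizontal relation into the vertical equation gives 1.456 T_P = 245.2, so T_P = 168.5 N.

T_P ≈ 168 N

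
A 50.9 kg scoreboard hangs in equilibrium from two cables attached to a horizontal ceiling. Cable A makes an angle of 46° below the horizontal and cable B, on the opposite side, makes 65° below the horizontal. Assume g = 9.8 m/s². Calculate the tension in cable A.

T_A ≈ 226 N

Weight W = 50.9 × 9.8 = 498.8 N acts straight down.
Horizontal: T_A cos 46° = T_B cos 65°  →  T_B = 1.644 T_A.
Vertical: T_A sin 46° + T_B sin 65° = 498.8.
Substituting the horizontal relation into the vertical equation gives 2.209 T_A = 498.8, so T_A = 225.8 N.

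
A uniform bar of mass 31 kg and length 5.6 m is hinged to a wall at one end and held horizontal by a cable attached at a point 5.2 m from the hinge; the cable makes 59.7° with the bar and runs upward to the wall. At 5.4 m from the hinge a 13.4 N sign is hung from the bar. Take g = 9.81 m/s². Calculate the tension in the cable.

T ≈ 206 N

Take torques about the hinge: T sin 59.7° · 5.2 = 31×9.81×2.8 + 13.4×5.4 = 923.87 N·m.
So T = 923.87 / (0.8634 × 5.2) = 205.78 N.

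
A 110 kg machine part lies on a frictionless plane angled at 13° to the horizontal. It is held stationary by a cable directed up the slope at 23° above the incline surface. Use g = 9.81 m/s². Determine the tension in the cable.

Take axes along and perpendicular to the incline. Weight components: W sin 13° = 242.7 N down-slope, W cos 13° = 1051 N into the surface.
Along incline: T cos 23° = W sin 13° → T = 263.7 N.
Perpendicular: N = W cos 13° − T sin 23° = 948.4 N.

T ≈ 264 N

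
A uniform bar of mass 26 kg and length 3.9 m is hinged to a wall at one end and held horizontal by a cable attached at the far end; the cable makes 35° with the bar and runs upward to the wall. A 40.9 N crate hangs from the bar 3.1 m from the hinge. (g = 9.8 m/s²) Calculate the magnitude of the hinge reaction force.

Take torques about the hinge: T sin 35° · 3.9 = 26×9.8×1.95 + 40.9×3.1 = 623.65 N·m.
So T = 623.65 / (0.5736 × 3.9) = 278.8 N.
ΣF_x = 0: H_x = T cos 35° = 228.38 N.
ΣF_y = 0: H_y = (26×9.8 + 40.9) − T sin 35° = 295.7 − 159.91 = 135.79 N.
|H| = √(H_x² + H_y²) = √((228.38)² + (135.79)²) = 265.7 N.

|H| ≈ 266 N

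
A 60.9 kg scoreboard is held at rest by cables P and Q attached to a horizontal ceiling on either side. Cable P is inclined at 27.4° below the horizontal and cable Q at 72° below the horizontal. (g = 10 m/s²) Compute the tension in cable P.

T_P ≈ 191 N

Weight W = 60.9 × 10 = 609 N acts straight down.
Horizontal: T_P cos 27.4° = T_Q cos 72°  →  T_Q = 2.873 T_P.
Vertical: T_P sin 27.4° + T_Q sin 72° = 609.
Substituting the horizontal relation into the vertical equation gives 3.193 T_P = 609, so T_P = 190.8 N.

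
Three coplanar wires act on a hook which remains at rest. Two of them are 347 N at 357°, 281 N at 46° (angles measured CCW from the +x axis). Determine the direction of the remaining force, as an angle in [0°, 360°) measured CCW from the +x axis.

θ ≈ 199°

Sum the known components: ΣF_x = 541.7 N, ΣF_y = 184 N.
For equilibrium the remaining force must supply (−ΣF_x, −ΣF_y) = (-541.7, -184) N.
Magnitude = √((-541.7)² + (-184)²) = 572.1 N; direction = atan2(-184, -541.7) = 198.8°.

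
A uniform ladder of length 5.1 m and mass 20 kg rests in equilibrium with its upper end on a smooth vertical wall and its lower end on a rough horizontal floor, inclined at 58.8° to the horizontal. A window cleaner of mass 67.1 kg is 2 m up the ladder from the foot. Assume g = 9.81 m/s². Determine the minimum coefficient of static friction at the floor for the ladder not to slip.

μ_min ≈ 0.252

ΣF_y = 0: N_floor = 20×9.81 + 67.1×9.81 = 854.45 N.
Torques about the foot: N_wall · 5.1 sin 58.8° = 20×9.81×2.55 cos 58.8° + 67.1×9.81×2 cos 58.8° → N_wall = 215.75 N.
ΣF_x = 0: f_floor = N_wall = 215.75 N.
μ_min = f_floor / N_floor = 215.75 / 854.45 = 0.2525.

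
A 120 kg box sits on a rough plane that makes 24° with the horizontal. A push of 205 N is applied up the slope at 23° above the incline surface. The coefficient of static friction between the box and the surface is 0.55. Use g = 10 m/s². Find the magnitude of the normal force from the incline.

N ≈ 1020 N

Axes along / perpendicular to the incline. W sin 24° = 488.1 N down-slope; W cos 24° = 1096 N into the surface.
Perpendicular: N = W cos 24° − P sin 23° = 1096 − 80.1 = 1016 N.
Along incline: P cos 23° + f = W sin 24° (friction acts up-slope) → f = 488.1 − 188.7 = 299.4 N.
|f| = 299.4 N ≤ μN = 558.9 N, so the box is indeed static.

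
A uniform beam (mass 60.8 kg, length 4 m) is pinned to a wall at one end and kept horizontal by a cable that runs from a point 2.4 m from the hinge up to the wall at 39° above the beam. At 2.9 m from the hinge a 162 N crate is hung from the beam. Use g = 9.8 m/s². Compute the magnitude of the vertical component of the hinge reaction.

Take torques about the hinge: T sin 39° · 2.4 = 60.8×9.8×2 + 162×2.9 = 1661.5 N·m.
So T = 1661.5 / (0.6293 × 2.4) = 1100 N.
ΣF_y = 0: H_y = (60.8×9.8 + 162) − T sin 39° = 757.84 − 692.28 = 65.557 N.

|H_y| ≈ 65.6 N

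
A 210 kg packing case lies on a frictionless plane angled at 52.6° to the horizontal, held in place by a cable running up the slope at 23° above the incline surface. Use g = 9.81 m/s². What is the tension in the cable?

T ≈ 1780 N

Take axes along and perpendicular to the incline. Weight components: W sin 52.6° = 1637 N down-slope, W cos 52.6° = 1251 N into the surface.
Along incline: T cos 23° = W sin 52.6° → T = 1778 N.
Perpendicular: N = W cos 52.6° − T sin 23° = 556.6 N.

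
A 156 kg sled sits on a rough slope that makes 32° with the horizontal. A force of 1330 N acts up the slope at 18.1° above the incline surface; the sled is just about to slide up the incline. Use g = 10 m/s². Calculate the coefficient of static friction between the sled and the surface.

μ ≈ 0.481

On the verge of sliding up the incline, friction is at its maximum μN and acts down the slope.
Perpendicular to incline: N = W cos 32° − P sin 18.1° = 1323 − 413.2 = 909.8 N.
Along incline: P cos 18.1° − μN = W sin 32° → μ = −(W sin 32° − P cos 18.1°) / N = 0.4809.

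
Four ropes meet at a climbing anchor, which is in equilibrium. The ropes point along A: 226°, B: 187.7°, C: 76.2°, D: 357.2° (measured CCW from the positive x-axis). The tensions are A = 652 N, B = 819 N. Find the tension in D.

T_D ≈ 1110 N

Resolve: ΣF_x = 652 cos 226° + 819 cos 187.7° + T_C cos 76.2° + T_D cos 357.2° = 0.
        ΣF_y = 652 sin 226° + 819 sin 187.7° + T_C sin 76.2° + T_D sin 357.2° = 0.
The known terms sum to (-1265, -578.7) N, so 0.2385 T_C + 0.9988 T_D = 1265 and 0.9711 T_C − 0.0488 T_D = 578.7.
Solving simultaneously: T_C = 651.8 N, T_D = 1110 N.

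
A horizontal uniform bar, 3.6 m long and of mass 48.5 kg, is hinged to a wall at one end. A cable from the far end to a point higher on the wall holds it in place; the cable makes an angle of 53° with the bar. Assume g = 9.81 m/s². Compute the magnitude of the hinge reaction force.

|H| ≈ 298 N

Take torques about the hinge: T sin 53° · 3.6 = 48.5×9.81×1.8 = 856.41 N·m.
So T = 856.41 / (0.7986 × 3.6) = 297.87 N.
ΣF_x = 0: H_x = T cos 53° = 179.26 N.
ΣF_y = 0: H_y = (48.5×9.81) − T sin 53° = 475.79 − 237.89 = 237.89 N.
|H| = √(H_x² + H_y²) = √((179.26)² + (237.89)²) = 297.87 N.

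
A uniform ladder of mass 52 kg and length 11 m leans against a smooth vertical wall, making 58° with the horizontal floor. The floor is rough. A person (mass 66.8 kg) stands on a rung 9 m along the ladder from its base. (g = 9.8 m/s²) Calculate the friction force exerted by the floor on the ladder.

f ≈ 494 N

Torques about the foot: N_wall · 11 sin 58° = 52×9.8×5.5 cos 58° + 66.8×9.8×9 cos 58° → N_wall = 493.91 N.
ΣF_x = 0: f_floor = N_wall = 493.91 N.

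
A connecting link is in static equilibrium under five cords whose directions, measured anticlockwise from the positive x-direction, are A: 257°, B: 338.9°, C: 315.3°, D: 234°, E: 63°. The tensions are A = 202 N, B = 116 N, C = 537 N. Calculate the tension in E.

T_E ≈ 4610 N

Resolve: ΣF_x = 202 cos 257° + 116 cos 338.9° + 537 cos 315.3° + T_D cos 234° + T_E cos 63° = 0.
        ΣF_y = 202 sin 257° + 116 sin 338.9° + 537 sin 315.3° + T_D sin 234° + T_E sin 63° = 0.
The known terms sum to (444.5, -616.3) N, so -0.5878 T_D + 0.4540 T_E = -444.5 and -0.8090 T_D + 0.8910 T_E = 616.3.
Solving simultaneously: T_D = 4320 N, T_E = 4614 N.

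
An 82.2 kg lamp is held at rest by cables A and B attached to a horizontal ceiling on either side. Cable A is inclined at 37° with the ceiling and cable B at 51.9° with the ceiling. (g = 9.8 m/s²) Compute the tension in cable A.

Weight W = 82.2 × 9.8 = 805.6 N acts straight down.
Horizontal: T_A cos 37° = T_B cos 51.9°  →  T_B = 1.294 T_A.
Vertical: T_A sin 37° + T_B sin 51.9° = 805.6.
Substituting the horizontal relation into the vertical equation gives 1.62 T_A = 805.6, so T_A = 497.2 N.

T_A ≈ 497 N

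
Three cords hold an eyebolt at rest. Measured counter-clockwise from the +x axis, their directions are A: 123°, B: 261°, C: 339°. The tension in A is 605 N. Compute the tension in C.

Resolve: ΣF_x = 605 cos 123° + T_B cos 261° + T_C cos 339° = 0.
        ΣF_y = 605 sin 123° + T_B sin 261° + T_C sin 339° = 0.
The known terms sum to (-329.5, 507.4) N, so -0.1564 T_B + 0.9336 T_C = 329.5 and -0.9877 T_B − 0.3584 T_C = -507.4.
Solving simultaneously: T_B = 363.6 N, T_C = 413.9 N.

T_C ≈ 414 N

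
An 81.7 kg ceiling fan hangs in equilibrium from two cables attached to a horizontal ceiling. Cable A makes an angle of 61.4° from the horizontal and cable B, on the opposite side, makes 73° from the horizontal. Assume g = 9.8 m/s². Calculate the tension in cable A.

Weight W = 81.7 × 9.8 = 800.7 N acts straight down.
Horizontal: T_A cos 61.4° = T_B cos 73°  →  T_B = 1.637 T_A.
Vertical: T_A sin 61.4° + T_B sin 73° = 800.7.
Substituting the horizontal relation into the vertical equation gives 2.444 T_A = 800.7, so T_A = 327.6 N.

T_A ≈ 328 N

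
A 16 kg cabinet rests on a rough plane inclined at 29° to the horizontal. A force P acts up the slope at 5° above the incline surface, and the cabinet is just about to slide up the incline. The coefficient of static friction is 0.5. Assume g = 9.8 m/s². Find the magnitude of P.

P ≈ 139 N

On the verge of sliding up the incline, friction equals μN and acts down the slope.
Perpendicular: N + P sin 5° = W cos 29° = 137.1 N.
Along incline: P cos 5° = W sin 29° + μN  with W sin 29° = 76.02 N.
Solving the pair for P and N: P = 139.1 N, N = 125 N (and f = μN = 62.51 N).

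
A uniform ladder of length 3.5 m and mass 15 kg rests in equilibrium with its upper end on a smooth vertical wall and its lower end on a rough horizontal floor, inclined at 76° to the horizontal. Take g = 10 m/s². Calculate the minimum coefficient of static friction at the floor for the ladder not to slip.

ΣF_y = 0: N_floor = 15×10 = 150 N.
Torques about the foot: N_wall · 3.5 sin 76° = 15×10×1.75 cos 76° → N_wall = 18.7 N.
ΣF_x = 0: f_floor = N_wall = 18.7 N.
μ_min = f_floor / N_floor = 18.7 / 150 = 0.1247.

μ_min ≈ 0.125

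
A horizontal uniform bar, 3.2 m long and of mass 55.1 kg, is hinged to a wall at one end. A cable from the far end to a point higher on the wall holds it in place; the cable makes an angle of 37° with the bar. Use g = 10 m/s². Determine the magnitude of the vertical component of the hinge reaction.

|H_y| ≈ 276 N

Take torques about the hinge: T sin 37° · 3.2 = 55.1×10×1.6 = 881.6 N·m.
So T = 881.6 / (0.6018 × 3.2) = 457.78 N.
ΣF_y = 0: H_y = (55.1×10) − T sin 37° = 551 − 275.5 = 275.5 N.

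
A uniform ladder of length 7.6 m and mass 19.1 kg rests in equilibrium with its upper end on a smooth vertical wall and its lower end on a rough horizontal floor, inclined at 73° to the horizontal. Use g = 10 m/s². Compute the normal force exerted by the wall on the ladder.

N_wall ≈ 29.2 N

Torques about the foot: N_wall · 7.6 sin 73° = 19.1×10×3.8 cos 73° → N_wall = 29.197 N.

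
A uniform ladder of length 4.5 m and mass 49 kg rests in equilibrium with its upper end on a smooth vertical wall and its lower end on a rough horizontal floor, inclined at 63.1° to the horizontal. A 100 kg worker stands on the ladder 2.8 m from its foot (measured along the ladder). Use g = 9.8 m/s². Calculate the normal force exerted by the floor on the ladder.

N_floor ≈ 1460 N

ΣF_y = 0: N_floor = 49×9.8 + 100×9.8 = 1460.2 N.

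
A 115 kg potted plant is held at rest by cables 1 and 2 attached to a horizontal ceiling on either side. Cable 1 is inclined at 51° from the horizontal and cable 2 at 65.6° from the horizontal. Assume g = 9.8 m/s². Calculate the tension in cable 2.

Weight W = 115 × 9.8 = 1127 N acts straight down.
Horizontal: T_1 cos 51° = T_2 cos 65.6°  →  T_1 = 0.6564 T_2.
Vertical: T_1 sin 51° + T_2 sin 65.6° = 1127.
Substituting the horizontal relation into the vertical equation gives 1.421 T_2 = 1127, so T_2 = 793.2 N.

T_2 ≈ 793 N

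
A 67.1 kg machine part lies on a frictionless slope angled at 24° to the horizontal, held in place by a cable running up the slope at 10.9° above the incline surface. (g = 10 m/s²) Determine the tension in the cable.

T ≈ 278 N

Take axes along and perpendicular to the incline. Weight components: W sin 24° = 272.9 N down-slope, W cos 24° = 613 N into the surface.
Along incline: T cos 10.9° = W sin 24° → T = 277.9 N.
Perpendicular: N = W cos 24° − T sin 10.9° = 560.4 N.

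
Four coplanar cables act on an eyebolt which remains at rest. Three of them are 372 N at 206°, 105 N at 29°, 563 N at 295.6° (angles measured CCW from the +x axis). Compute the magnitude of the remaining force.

Sum the known components: ΣF_x = 0.748 N, ΣF_y = -619.9 N.
For equilibrium the remaining force must supply (−ΣF_x, −ΣF_y) = (-0.748, 619.9) N.
Magnitude = √((-0.748)² + (619.9)²) = 619.9 N; direction = atan2(619.9, -0.748) = 90.1°.

F ≈ 620 N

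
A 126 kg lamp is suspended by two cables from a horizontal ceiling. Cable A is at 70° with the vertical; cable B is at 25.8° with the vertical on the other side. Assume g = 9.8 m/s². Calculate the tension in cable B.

T_B ≈ 1170 N

Angles from the horizontal: cable A is 90° − 70° = 20°, cable B is 90° − 25.8° = 64.2°.
Weight W = 126 × 9.8 = 1235 N acts straight down.
Horizontal: T_A cos 20° = T_B cos 64.2°  →  T_A = 0.4632 T_B.
Vertical: T_A sin 20° + T_B sin 64.2° = 1235.
Substituting the horizontal relation into the vertical equation gives 1.059 T_B = 1235, so T_B = 1166 N.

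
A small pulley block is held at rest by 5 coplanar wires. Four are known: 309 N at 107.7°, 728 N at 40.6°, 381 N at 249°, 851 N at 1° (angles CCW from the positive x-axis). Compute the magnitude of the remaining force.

F ≈ 1250 N

Sum the known components: ΣF_x = 1173 N, ΣF_y = 427.3 N.
For equilibrium the remaining force must supply (−ΣF_x, −ΣF_y) = (-1173, -427.3) N.
Magnitude = √((-1173)² + (-427.3)²) = 1249 N; direction = atan2(-427.3, -1173) = 200.0°.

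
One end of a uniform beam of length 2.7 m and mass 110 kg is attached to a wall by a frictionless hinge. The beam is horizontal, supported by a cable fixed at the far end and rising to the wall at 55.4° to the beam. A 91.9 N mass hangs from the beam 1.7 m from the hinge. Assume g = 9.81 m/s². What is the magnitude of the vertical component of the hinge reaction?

|H_y| ≈ 574 N

Take torques about the hinge: T sin 55.4° · 2.7 = 110×9.81×1.35 + 91.9×1.7 = 1613 N·m.
So T = 1613 / (0.8231 × 2.7) = 725.78 N.
ΣF_y = 0: H_y = (110×9.81 + 91.9) − T sin 55.4° = 1171 − 597.41 = 573.59 N.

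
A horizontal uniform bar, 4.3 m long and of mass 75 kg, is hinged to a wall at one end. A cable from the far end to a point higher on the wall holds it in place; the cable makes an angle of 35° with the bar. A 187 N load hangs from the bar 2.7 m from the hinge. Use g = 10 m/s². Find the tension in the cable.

T ≈ 859 N

Take torques about the hinge: T sin 35° · 4.3 = 75×10×2.15 + 187×2.7 = 2117.4 N·m.
So T = 2117.4 / (0.5736 × 4.3) = 858.51 N.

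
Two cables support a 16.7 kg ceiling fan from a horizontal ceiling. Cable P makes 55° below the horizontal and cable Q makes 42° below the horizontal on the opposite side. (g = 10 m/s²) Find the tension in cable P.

T_P ≈ 125 N

Weight W = 16.7 × 10 = 167 N acts straight down.
Horizontal: T_P cos 55° = T_Q cos 42°  →  T_Q = 0.7718 T_P.
Vertical: T_P sin 55° + T_Q sin 42° = 167.
Substituting the horizontal relation into the vertical equation gives 1.336 T_P = 167, so T_P = 125 N.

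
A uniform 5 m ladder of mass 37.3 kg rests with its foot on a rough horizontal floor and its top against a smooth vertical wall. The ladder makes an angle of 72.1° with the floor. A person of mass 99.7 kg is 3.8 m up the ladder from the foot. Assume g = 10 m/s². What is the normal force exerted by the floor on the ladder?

ΣF_y = 0: N_floor = 37.3×10 + 99.7×10 = 1370 N.

N_floor ≈ 1370 N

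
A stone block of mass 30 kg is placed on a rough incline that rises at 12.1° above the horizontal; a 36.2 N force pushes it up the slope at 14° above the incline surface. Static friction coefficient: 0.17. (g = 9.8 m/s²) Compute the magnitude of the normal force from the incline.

Axes along / perpendicular to the incline. W sin 12.1° = 61.63 N down-slope; W cos 12.1° = 287.5 N into the surface.
Perpendicular: N = W cos 12.1° − P sin 14° = 287.5 − 8.758 = 278.7 N.
Along incline: P cos 14° + f = W sin 12.1° (friction acts up-slope) → f = 61.63 − 35.12 = 26.5 N.
|f| = 26.5 N ≤ μN = 47.38 N, so the stone block is indeed static.

N ≈ 279 N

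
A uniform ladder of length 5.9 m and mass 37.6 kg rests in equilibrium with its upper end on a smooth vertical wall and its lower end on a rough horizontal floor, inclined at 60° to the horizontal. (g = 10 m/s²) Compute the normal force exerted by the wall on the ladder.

Torques about the foot: N_wall · 5.9 sin 60° = 37.6×10×2.95 cos 60° → N_wall = 108.54 N.

N_wall ≈ 109 N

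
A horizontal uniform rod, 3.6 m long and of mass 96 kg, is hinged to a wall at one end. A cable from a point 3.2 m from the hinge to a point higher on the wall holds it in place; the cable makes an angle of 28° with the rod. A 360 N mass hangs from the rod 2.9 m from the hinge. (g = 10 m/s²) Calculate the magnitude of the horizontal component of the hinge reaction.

H_x ≈ 1630 N

Take torques about the hinge: T sin 28° · 3.2 = 96×10×1.8 + 360×2.9 = 2772 N·m.
So T = 2772 / (0.4695 × 3.2) = 1845.2 N.
ΣF_x = 0: H_x = T cos 28° = 1629.2 N.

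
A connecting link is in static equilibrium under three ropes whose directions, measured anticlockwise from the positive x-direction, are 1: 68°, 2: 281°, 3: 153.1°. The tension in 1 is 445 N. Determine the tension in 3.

T_3 ≈ 307 N

Resolve: ΣF_x = 445 cos 68° + T_2 cos 281° + T_3 cos 153.1° = 0.
        ΣF_y = 445 sin 68° + T_2 sin 281° + T_3 sin 153.1° = 0.
The known terms sum to (166.7, 412.6) N, so 0.1908 T_2 − 0.8918 T_3 = -166.7 and -0.9816 T_2 + 0.4524 T_3 = -412.6.
Solving simultaneously: T_2 = 561.9 N, T_3 = 307.1 N.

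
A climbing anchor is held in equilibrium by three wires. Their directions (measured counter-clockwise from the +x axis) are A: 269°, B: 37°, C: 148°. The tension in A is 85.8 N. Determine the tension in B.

T_B ≈ 78.8 N

Resolve: ΣF_x = 85.8 cos 269° + T_B cos 37° + T_C cos 148° = 0.
        ΣF_y = 85.8 sin 269° + T_B sin 37° + T_C sin 148° = 0.
The known terms sum to (-1.497, -85.79) N, so 0.7986 T_B − 0.8480 T_C = 1.497 and 0.6018 T_B + 0.5299 T_C = 85.79.
Solving simultaneously: T_B = 78.78 N, T_C = 72.42 N.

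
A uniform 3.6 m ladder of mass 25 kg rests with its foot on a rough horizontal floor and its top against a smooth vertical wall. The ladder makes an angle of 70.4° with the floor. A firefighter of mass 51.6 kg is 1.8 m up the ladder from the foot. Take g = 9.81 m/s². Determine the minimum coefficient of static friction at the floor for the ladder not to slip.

μ_min ≈ 0.178

ΣF_y = 0: N_floor = 25×9.81 + 51.6×9.81 = 751.45 N.
Torques about the foot: N_wall · 3.6 sin 70.4° = 25×9.81×1.8 cos 70.4° + 51.6×9.81×1.8 cos 70.4° → N_wall = 133.79 N.
ΣF_x = 0: f_floor = N_wall = 133.79 N.
μ_min = f_floor / N_floor = 133.79 / 751.45 = 0.178.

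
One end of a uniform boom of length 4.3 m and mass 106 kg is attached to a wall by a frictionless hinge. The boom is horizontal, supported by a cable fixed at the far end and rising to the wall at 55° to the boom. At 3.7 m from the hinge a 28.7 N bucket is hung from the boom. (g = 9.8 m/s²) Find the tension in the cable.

Take torques about the hinge: T sin 55° · 4.3 = 106×9.8×2.15 + 28.7×3.7 = 2339.6 N·m.
So T = 2339.6 / (0.8192 × 4.3) = 664.22 N.

T ≈ 664 N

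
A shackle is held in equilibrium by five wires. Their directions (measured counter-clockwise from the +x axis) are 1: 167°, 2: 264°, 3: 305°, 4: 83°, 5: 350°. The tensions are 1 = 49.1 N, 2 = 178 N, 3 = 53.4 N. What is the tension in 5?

Resolve: ΣF_x = 49.1 cos 167° + 178 cos 264° + 53.4 cos 305° + T_4 cos 83° + T_5 cos 350° = 0.
        ΣF_y = 49.1 sin 167° + 178 sin 264° + 53.4 sin 305° + T_4 sin 83° + T_5 sin 350° = 0.
The known terms sum to (-35.82, -209.7) N, so 0.1219 T_4 + 0.9848 T_5 = 35.82 and 0.9925 T_4 − 0.1736 T_5 = 209.7.
Solving simultaneously: T_4 = 213 N, T_5 = 10.01 N.

T_5 ≈ 10 N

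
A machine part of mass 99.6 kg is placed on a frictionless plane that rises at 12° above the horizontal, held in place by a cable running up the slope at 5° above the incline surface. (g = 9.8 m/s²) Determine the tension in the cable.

Take axes along and perpendicular to the incline. Weight components: W sin 12° = 202.9 N down-slope, W cos 12° = 954.8 N into the surface.
Along incline: T cos 5° = W sin 12° → T = 203.7 N.
Perpendicular: N = W cos 12° − T sin 5° = 937 N.

T ≈ 204 N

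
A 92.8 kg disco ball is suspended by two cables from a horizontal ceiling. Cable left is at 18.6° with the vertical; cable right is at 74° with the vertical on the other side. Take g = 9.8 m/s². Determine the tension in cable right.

Angles from the horizontal: cable left is 90° − 18.6° = 71.4°, cable right is 90° − 74° = 16°.
Weight W = 92.8 × 9.8 = 909.4 N acts straight down.
Horizontal: T_left cos 71.4° = T_right cos 16°  →  T_left = 3.014 T_right.
Vertical: T_left sin 71.4° + T_right sin 16° = 909.4.
Substituting the horizontal relation into the vertical equation gives 3.132 T_right = 909.4, so T_right = 290.4 N.

T_right ≈ 290 N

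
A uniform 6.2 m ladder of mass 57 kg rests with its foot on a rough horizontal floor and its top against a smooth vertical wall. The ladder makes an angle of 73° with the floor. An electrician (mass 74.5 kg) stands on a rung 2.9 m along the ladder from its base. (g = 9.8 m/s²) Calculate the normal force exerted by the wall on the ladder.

N_wall ≈ 190 N

Torques about the foot: N_wall · 6.2 sin 73° = 57×9.8×3.1 cos 73° + 74.5×9.8×2.9 cos 73° → N_wall = 189.8 N.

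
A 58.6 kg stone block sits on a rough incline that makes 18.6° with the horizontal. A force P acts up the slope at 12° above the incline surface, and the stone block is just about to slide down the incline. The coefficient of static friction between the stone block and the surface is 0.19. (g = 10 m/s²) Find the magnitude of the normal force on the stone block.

N ≈ 537 N

On the verge of sliding down the incline, friction equals μN and acts up the slope.
Perpendicular: N + P sin 12° = W cos 18.6° = 555.4 N.
Along incline: P cos 12° + μN = W sin 18.6° with W sin 18.6° = 186.9 N.
Solving the pair for P and N: P = 86.71 N, N = 537.4 N (and f = μN = 102.1 N).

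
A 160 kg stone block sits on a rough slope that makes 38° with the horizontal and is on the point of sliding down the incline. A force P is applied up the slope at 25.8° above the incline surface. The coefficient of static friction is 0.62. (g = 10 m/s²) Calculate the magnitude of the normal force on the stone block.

N ≈ 1120 N

On the verge of sliding down the incline, friction equals μN and acts up the slope.
Perpendicular: N + P sin 25.8° = W cos 38° = 1261 N.
Along incline: P cos 25.8° + μN = W sin 38° with W sin 38° = 985.1 N.
Solving the pair for P and N: P = 322.5 N, N = 1120 N (and f = μN = 694.7 N).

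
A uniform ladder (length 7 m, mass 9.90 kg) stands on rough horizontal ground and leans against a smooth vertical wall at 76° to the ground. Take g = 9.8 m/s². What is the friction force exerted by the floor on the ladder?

f ≈ 12.1 N

Torques about the foot: N_wall · 7 sin 76° = 9.90×9.8×3.5 cos 76° → N_wall = 12.095 N.
ΣF_x = 0: f_floor = N_wall = 12.095 N.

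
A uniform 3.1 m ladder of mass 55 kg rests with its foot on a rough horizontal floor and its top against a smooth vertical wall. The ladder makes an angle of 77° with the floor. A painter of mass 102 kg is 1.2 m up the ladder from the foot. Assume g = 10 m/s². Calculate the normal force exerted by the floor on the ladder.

N_floor ≈ 1570 N

ΣF_y = 0: N_floor = 55×10 + 102×10 = 1570 N.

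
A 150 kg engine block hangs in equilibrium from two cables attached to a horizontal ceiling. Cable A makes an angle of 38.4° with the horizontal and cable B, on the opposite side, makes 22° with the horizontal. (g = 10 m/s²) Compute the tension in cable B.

Weight W = 150 × 10 = 1500 N acts straight down.
Horizontal: T_A cos 38.4° = T_B cos 22°  →  T_A = 1.183 T_B.
Vertical: T_A sin 38.4° + T_B sin 22° = 1500.
Substituting the horizontal relation into the vertical equation gives 1.109 T_B = 1500, so T_B = 1352 N.

T_B ≈ 1350 N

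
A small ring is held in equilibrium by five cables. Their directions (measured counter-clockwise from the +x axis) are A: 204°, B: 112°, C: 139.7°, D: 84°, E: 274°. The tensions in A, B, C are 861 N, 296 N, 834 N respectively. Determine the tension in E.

Resolve: ΣF_x = 861 cos 204° + 296 cos 112° + 834 cos 139.7° + T_D cos 84° + T_E cos 274° = 0.
        ΣF_y = 861 sin 204° + 296 sin 112° + 834 sin 139.7° + T_D sin 84° + T_E sin 274° = 0.
The known terms sum to (-1534, 463.7) N, so 0.1045 T_D + 0.0698 T_E = 1534 and 0.9945 T_D − 0.9976 T_E = -463.7.
Solving simultaneously: T_D = 8623 N, T_E = 9062 N.

T_E ≈ 9060 N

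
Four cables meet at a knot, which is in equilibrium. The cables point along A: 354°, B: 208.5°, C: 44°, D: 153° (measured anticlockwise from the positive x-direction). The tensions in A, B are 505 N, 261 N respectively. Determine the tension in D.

Resolve: ΣF_x = 505 cos 354° + 261 cos 208.5° + T_C cos 44° + T_D cos 153° = 0.
        ΣF_y = 505 sin 354° + 261 sin 208.5° + T_C sin 44° + T_D sin 153° = 0.
The known terms sum to (272.9, -177.3) N, so 0.7193 T_C − 0.8910 T_D = -272.9 and 0.6947 T_C + 0.4540 T_D = 177.3.
Solving simultaneously: T_C = 36.09 N, T_D = 335.4 N.

T_D ≈ 335 N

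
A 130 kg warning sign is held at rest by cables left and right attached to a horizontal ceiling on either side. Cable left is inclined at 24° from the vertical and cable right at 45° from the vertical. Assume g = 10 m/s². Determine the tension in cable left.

Angles from the horizontal: cable left is 90° − 24° = 66°, cable right is 90° − 45° = 45°.
Weight W = 130 × 10 = 1300 N acts straight down.
Horizontal: T_left cos 66° = T_right cos 45°  →  T_right = 0.5752 T_left.
Vertical: T_left sin 66° + T_right sin 45° = 1300.
Substituting the horizontal relation into the vertical equation gives 1.32 T_left = 1300, so T_left = 984.6 N.

T_left ≈ 985 N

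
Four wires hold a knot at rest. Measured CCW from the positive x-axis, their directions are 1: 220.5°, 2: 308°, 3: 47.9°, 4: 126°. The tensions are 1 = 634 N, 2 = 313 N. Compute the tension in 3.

T_3 ≈ 635 N

Resolve: ΣF_x = 634 cos 220.5° + 313 cos 308° + T_3 cos 47.9° + T_4 cos 126° = 0.
        ΣF_y = 634 sin 220.5° + 313 sin 308° + T_3 sin 47.9° + T_4 sin 126° = 0.
The known terms sum to (-289.4, -658.4) N, so 0.6704 T_3 − 0.5878 T_4 = 289.4 and 0.7420 T_3 + 0.8090 T_4 = 658.4.
Solving simultaneously: T_3 = 634.8 N, T_4 = 231.7 N.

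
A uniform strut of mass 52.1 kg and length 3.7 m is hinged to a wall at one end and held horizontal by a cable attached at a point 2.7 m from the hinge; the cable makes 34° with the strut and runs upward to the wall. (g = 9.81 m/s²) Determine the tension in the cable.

T ≈ 626 N

Take torques about the hinge: T sin 34° · 2.7 = 52.1×9.81×1.85 = 945.54 N·m.
So T = 945.54 / (0.5592 × 2.7) = 626.26 N.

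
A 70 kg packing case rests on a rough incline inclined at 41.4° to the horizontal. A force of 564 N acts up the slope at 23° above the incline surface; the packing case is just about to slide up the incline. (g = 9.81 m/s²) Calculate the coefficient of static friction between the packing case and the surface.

μ ≈ 0.221

On the verge of sliding up the incline, friction is at its maximum μN and acts down the slope.
Perpendicular to incline: N = W cos 41.4° − P sin 23° = 515.1 − 220.4 = 294.7 N.
Along incline: P cos 23° − μN = W sin 41.4° → μ = −(W sin 41.4° − P cos 23°) / N = 0.2207.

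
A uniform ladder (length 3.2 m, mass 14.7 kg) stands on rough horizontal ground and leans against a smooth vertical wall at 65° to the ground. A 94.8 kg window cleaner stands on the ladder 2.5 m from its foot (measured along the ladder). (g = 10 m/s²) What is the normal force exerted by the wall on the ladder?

N_wall ≈ 380 N

Torques about the foot: N_wall · 3.2 sin 65° = 14.7×10×1.6 cos 65° + 94.8×10×2.5 cos 65° → N_wall = 379.63 N.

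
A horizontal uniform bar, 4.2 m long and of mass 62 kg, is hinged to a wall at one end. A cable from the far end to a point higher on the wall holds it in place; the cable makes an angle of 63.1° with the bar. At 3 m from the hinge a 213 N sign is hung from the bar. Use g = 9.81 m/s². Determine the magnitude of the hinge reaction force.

|H| ≈ 432 N

Take torques about the hinge: T sin 63.1° · 4.2 = 62×9.81×2.1 + 213×3 = 1916.3 N·m.
So T = 1916.3 / (0.8918 × 4.2) = 511.61 N.
ΣF_x = 0: H_x = T cos 63.1° = 231.47 N.
ΣF_y = 0: H_y = (62×9.81 + 213) − T sin 63.1° = 821.22 − 456.25 = 364.97 N.
|H| = √(H_x² + H_y²) = √((231.47)² + (364.97)²) = 432.18 N.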